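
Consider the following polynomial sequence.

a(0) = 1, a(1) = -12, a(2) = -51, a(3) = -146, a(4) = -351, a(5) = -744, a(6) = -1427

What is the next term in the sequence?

First differences: -13, -39, -95, -205, -393, -683
Second differences: -26, -56, -110, -188, -290
Third differences: -30, -54, -78, -102
Fourth differences: -24, -24, -24
Fourth differences constant at -24.
-102 − 24 = -126;  -290 − 126 = -416;  -683 − 416 = -1099;  -1427 − 1099 = -2526

-2526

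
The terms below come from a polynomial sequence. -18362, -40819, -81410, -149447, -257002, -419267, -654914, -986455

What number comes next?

Δ: -22457, -40591, -68037, -107555, -162265, -235647, -331541
Δ²: -18134, -27446, -39518, -54710, -73382, -95894
Δ³: -9312, -12072, -15192, -18672, -22512
Δ⁴: -2760, -3120, -3480, -3840
Δ⁵: -360, -360, -360
The fifth differences are constant (-360).
-3840 − 360 = -4200;  -22512 − 4200 = -26712;  -95894 − 26712 = -122606;  -331541 − 122606 = -454147;  -986455 − 454147 = -1440602

-1440602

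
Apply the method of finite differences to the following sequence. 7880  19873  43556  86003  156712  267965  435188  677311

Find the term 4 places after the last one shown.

2916203

Δ: 11993 , 23683 , 42447 , 70709 , 111253 , 167223 , 242123
Δ²: 11690 , 18764 , 28262 , 40544 , 55970 , 74900
Δ³: 7074 , 9498 , 12282 , 15426 , 18930
Δ⁴: 2424 , 2784 , 3144 , 3504
Δ⁵: 360 , 360 , 360
The fifth differences are constant (360).
3504 + 360 = 3864;  18930 + 3864 = 22794;  74900 + 22794 = 97694;  242123 + 97694 = 339817;  677311 + 339817 = 1017128
3864 + 360 = 4224;  22794 + 4224 = 27018;  97694 + 27018 = 124712;  339817 + 124712 = 464529;  1017128 + 464529 = 1481657
4224 + 360 = 4584;  27018 + 4584 = 31602;  124712 + 31602 = 156314;  464529 + 156314 = 620843;  1481657 + 620843 = 2102500
4584 + 360 = 4944;  31602 + 4944 = 36546;  156314 + 36546 = 192860;  620843 + 192860 = 813703;  2102500 + 813703 = 2916203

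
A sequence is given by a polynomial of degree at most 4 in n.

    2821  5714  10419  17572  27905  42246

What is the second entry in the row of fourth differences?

D1: 2893, 4705, 7153, 10333, 14341
D2: 1812, 2448, 3180, 4008
D3: 636, 732, 828
D4: 96, 96

96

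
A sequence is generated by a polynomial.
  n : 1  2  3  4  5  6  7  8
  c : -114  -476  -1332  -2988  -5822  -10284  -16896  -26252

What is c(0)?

-12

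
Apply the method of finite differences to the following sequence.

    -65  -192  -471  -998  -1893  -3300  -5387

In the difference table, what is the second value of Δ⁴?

-24

First differences: -127, -279, -527, -895, -1407, -2087
Second differences: -152, -248, -368, -512, -680
Third differences: -96, -120, -144, -168
Fourth differences: -24, -24, -24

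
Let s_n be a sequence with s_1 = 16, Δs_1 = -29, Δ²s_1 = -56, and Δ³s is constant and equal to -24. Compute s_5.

Build the table forward from the leading diagonal:
Third differences: -24  -24  -24  -24  -24
Second differences: -56  -80  -104  -128  -152
First differences: -29  -85  -165  -269  -397
s: 16  -13  -98  -263  -532

-532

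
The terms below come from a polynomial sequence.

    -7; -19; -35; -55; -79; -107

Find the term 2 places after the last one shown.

-12, -16, -20, -24, -28
-4, -4, -4, -4
Second differences constant at -4.
-28 − 4 = -32;  -107 − 32 = -139
-32 − 4 = -36;  -139 − 36 = -175

-175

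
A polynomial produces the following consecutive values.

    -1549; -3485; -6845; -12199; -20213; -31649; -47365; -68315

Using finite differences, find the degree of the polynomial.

4

First differences: -1936, -3360, -5354, -8014, -11436, -15716, -20950
Second differences: -1424, -1994, -2660, -3422, -4280, -5234
Third differences: -570, -666, -762, -858, -954
Fourth differences: -96, -96, -96, -96
The fourth differences are constant, so the polynomial has degree 4.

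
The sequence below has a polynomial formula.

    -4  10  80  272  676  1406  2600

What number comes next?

4420

D1: 14  70  192  404  730  1194
D2: 56  122  212  326  464
D3: 66  90  114  138
D4: 24  24  24
The fourth differences are constant (24).
138 + 24 = 162;  464 + 162 = 626;  1194 + 626 = 1820;  2600 + 1820 = 4420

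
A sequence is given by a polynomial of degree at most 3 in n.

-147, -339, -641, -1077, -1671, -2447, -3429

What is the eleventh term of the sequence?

-9897

-192  -302  -436  -594  -776  -982
-110  -134  -158  -182  -206
-24  -24  -24  -24
Constant third difference = -24, so extend:
-206 − 24 = -230;  -982 − 230 = -1212;  -3429 − 1212 = -4641
-230 − 24 = -254;  -1212 − 254 = -1466;  -4641 − 1466 = -6107
-254 − 24 = -278;  -1466 − 278 = -1744;  -6107 − 1744 = -7851
-278 − 24 = -302;  -1744 − 302 = -2046;  -7851 − 2046 = -9897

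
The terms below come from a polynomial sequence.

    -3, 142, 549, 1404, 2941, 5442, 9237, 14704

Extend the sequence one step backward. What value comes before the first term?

145  407  855  1537  2501  3795  5467
262  448  682  964  1294  1672
186  234  282  330  378
48  48  48  48
The fourth differences are constant at 48.
Work back: 186 − 48 = 138;  262 − 138 = 124;  145 − 124 = 21;  -3 − 21 = -24

-24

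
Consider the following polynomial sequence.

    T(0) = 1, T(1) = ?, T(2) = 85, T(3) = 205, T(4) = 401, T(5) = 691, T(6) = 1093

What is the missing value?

23

Using the last 5 terms:
D1: 120, 196, 290, 402
D2: 76, 94, 112
D3: 18, 18
Constant third difference = 18.
Extend backward: 76 − 18 = 58;  120 − 58 = 62;  85 − 62 = 23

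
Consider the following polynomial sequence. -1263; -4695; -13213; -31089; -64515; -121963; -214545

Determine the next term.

D1: -3432  -8518  -17876  -33426  -57448  -92582
D2: -5086  -9358  -15550  -24022  -35134
D3: -4272  -6192  -8472  -11112
D4: -1920  -2280  -2640
D5: -360  -360
Constant fifth difference = -360, so extend:
-2640 − 360 = -3000;  -11112 − 3000 = -14112;  -35134 − 14112 = -49246;  -92582 − 49246 = -141828;  -214545 − 141828 = -356373

-356373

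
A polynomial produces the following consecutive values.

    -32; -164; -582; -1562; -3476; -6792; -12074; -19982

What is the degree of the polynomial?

4

Δ: -132, -418, -980, -1914, -3316, -5282, -7908
Δ²: -286, -562, -934, -1402, -1966, -2626
Δ³: -276, -372, -468, -564, -660
Δ⁴: -96, -96, -96, -96
The fourth differences are constant, so the polynomial has degree 4.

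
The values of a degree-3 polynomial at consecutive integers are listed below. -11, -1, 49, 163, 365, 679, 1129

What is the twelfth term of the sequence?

Δ: 10, 50, 114, 202, 314, 450
Δ²: 40, 64, 88, 112, 136
Δ³: 24, 24, 24, 24
Constant third difference = 24, so extend:
136 + 24 = 160;  450 + 160 = 610;  1129 + 610 = 1739
160 + 24 = 184;  610 + 184 = 794;  1739 + 794 = 2533
184 + 24 = 208;  794 + 208 = 1002;  2533 + 1002 = 3535
208 + 24 = 232;  1002 + 232 = 1234;  3535 + 1234 = 4769
232 + 24 = 256;  1234 + 256 = 1490;  4769 + 1490 = 6259

6259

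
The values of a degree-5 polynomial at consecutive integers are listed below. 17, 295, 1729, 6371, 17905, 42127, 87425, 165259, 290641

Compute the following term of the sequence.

First differences: 278 , 1434 , 4642 , 11534 , 24222 , 45298 , 77834 , 125382
Second differences: 1156 , 3208 , 6892 , 12688 , 21076 , 32536 , 47548
Third differences: 2052 , 3684 , 5796 , 8388 , 11460 , 15012
Fourth differences: 1632 , 2112 , 2592 , 3072 , 3552
Fifth differences: 480 , 480 , 480 , 480
Fifth differences constant at 480.
3552 + 480 = 4032;  15012 + 4032 = 19044;  47548 + 19044 = 66592;  125382 + 66592 = 191974;  290641 + 191974 = 482615

482615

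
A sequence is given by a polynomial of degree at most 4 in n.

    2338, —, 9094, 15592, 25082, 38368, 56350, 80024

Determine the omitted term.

4880

Using the last 6 terms:
6498, 9490, 13286, 17982, 23674
2992, 3796, 4696, 5692
804, 900, 996
96, 96
Constant fourth difference = 96.
Extend backward: 804 − 96 = 708;  2992 − 708 = 2284;  6498 − 2284 = 4214;  9094 − 4214 = 4880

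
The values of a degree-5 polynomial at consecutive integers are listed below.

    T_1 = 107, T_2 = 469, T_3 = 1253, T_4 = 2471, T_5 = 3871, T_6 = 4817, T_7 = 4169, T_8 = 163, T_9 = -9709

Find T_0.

362, 784, 1218, 1400, 946, -648, -4006, -9872
422, 434, 182, -454, -1594, -3358, -5866
12, -252, -636, -1140, -1764, -2508
-264, -384, -504, -624, -744
-120, -120, -120, -120
The fifth differences are constant at -120.
Work back: -264 + 120 = -144;  12 + 144 = 156;  422 − 156 = 266;  362 − 266 = 96;  107 − 96 = 11

11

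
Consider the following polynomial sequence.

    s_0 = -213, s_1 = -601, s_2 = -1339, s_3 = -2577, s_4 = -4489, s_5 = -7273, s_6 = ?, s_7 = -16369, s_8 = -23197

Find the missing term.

Using the first 6 terms:
Δ: -388, -738, -1238, -1912, -2784
Δ²: -350, -500, -674, -872
Δ³: -150, -174, -198
Δ⁴: -24, -24
Constant fourth difference = -24.
Extend forward: -198 − 24 = -222;  -872 − 222 = -1094;  -2784 − 1094 = -3878;  -7273 − 3878 = -11151

-11151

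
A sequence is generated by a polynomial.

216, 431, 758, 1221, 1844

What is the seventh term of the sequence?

Δ: 215 , 327 , 463 , 623
Δ²: 112 , 136 , 160
Δ³: 24 , 24
Constant third difference = 24, so extend:
160 + 24 = 184;  623 + 184 = 807;  1844 + 807 = 2651
184 + 24 = 208;  807 + 208 = 1015;  2651 + 1015 = 3666

3666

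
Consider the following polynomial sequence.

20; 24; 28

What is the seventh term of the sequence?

4 , 4
Constant first difference = 4, so extend:
28 + 4 = 32
32 + 4 = 36
36 + 4 = 40
40 + 4 = 44

44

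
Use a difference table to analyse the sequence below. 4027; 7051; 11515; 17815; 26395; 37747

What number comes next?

52411

First differences: 3024, 4464, 6300, 8580, 11352
Second differences: 1440, 1836, 2280, 2772
Third differences: 396, 444, 492
Fourth differences: 48, 48
The fourth differences are constant (48).
492 + 48 = 540;  2772 + 540 = 3312;  11352 + 3312 = 14664;  37747 + 14664 = 52411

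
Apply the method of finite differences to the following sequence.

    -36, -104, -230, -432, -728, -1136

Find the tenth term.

-4248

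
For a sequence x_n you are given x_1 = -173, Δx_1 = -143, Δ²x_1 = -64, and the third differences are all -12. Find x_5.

Build the table forward from the leading diagonal:
Third differences: -12  -12  -12  -12  -12
Second differences: -64  -76  -88  -100  -112
First differences: -143  -207  -283  -371  -471
x: -173  -316  -523  -806  -1177

-1177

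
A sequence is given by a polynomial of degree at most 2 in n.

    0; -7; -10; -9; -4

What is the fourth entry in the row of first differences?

5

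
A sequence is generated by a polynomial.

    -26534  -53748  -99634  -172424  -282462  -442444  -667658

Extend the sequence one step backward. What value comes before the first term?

-11632

D1: -27214  -45886  -72790  -110038  -159982  -225214
D2: -18672  -26904  -37248  -49944  -65232
D3: -8232  -10344  -12696  -15288
D4: -2112  -2352  -2592
D5: -240  -240
The fifth differences are constant at -240.
Work back: -2112 + 240 = -1872;  -8232 + 1872 = -6360;  -18672 + 6360 = -12312;  -27214 + 12312 = -14902;  -26534 + 14902 = -11632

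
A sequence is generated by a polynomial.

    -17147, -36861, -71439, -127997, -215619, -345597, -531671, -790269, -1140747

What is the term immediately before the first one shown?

-6909

D1: -19714  -34578  -56558  -87622  -129978  -186074  -258598  -350478
D2: -14864  -21980  -31064  -42356  -56096  -72524  -91880
D3: -7116  -9084  -11292  -13740  -16428  -19356
D4: -1968  -2208  -2448  -2688  -2928
D5: -240  -240  -240  -240
The fifth differences are constant at -240.
Work back: -1968 + 240 = -1728;  -7116 + 1728 = -5388;  -14864 + 5388 = -9476;  -19714 + 9476 = -10238;  -17147 + 10238 = -6909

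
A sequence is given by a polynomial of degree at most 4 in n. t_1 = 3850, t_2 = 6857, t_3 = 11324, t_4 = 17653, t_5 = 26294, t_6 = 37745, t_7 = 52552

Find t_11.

157940

D1: 3007, 4467, 6329, 8641, 11451, 14807
D2: 1460, 1862, 2312, 2810, 3356
D3: 402, 450, 498, 546
D4: 48, 48, 48
Constant fourth difference = 48, so extend:
546 + 48 = 594;  3356 + 594 = 3950;  14807 + 3950 = 18757;  52552 + 18757 = 71309
594 + 48 = 642;  3950 + 642 = 4592;  18757 + 4592 = 23349;  71309 + 23349 = 94658
642 + 48 = 690;  4592 + 690 = 5282;  23349 + 5282 = 28631;  94658 + 28631 = 123289
690 + 48 = 738;  5282 + 738 = 6020;  28631 + 6020 = 34651;  123289 + 34651 = 157940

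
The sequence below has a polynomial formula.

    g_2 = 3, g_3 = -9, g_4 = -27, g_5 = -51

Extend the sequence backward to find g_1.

9

-12, -18, -24
-6, -6
The second differences are constant at -6.
Work back: -12 + 6 = -6;  3 + 6 = 9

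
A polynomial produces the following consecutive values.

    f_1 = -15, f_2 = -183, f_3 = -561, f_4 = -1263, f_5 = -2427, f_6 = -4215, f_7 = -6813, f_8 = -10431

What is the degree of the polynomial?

Δ: -168, -378, -702, -1164, -1788, -2598, -3618
Δ²: -210, -324, -462, -624, -810, -1020
Δ³: -114, -138, -162, -186, -210
Δ⁴: -24, -24, -24, -24
The fourth differences are constant, so the polynomial has degree 4.

4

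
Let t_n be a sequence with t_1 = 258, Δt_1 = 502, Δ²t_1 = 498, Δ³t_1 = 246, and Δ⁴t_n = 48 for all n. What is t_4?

3504

Build the table forward from the leading diagonal:
D4: 48, 48, 48, 48
D3: 246, 294, 342, 390
D2: 498, 744, 1038, 1380
D1: 502, 1000, 1744, 2782
t: 258, 760, 1760, 3504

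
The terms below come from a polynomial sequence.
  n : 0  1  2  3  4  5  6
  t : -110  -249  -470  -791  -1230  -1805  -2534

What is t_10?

First differences: -139  -221  -321  -439  -575  -729
Second differences: -82  -100  -118  -136  -154
Third differences: -18  -18  -18  -18
The third differences are constant (-18).
-154 − 18 = -172;  -729 − 172 = -901;  -2534 − 901 = -3435
-172 − 18 = -190;  -901 − 190 = -1091;  -3435 − 1091 = -4526
-190 − 18 = -208;  -1091 − 208 = -1299;  -4526 − 1299 = -5825
-208 − 18 = -226;  -1299 − 226 = -1525;  -5825 − 1525 = -7350

-7350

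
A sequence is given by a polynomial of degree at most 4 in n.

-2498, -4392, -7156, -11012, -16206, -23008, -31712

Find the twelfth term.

-1894 , -2764 , -3856 , -5194 , -6802 , -8704
-870 , -1092 , -1338 , -1608 , -1902
-222 , -246 , -270 , -294
-24 , -24 , -24
Fourth differences constant at -24.
-294 − 24 = -318;  -1902 − 318 = -2220;  -8704 − 2220 = -10924;  -31712 − 10924 = -42636
-318 − 24 = -342;  -2220 − 342 = -2562;  -10924 − 2562 = -13486;  -42636 − 13486 = -56122
-342 − 24 = -366;  -2562 − 366 = -2928;  -13486 − 2928 = -16414;  -56122 − 16414 = -72536
-366 − 24 = -390;  -2928 − 390 = -3318;  -16414 − 3318 = -19732;  -72536 − 19732 = -92268
-390 − 24 = -414;  -3318 − 414 = -3732;  -19732 − 3732 = -23464;  -92268 − 23464 = -115732

-115732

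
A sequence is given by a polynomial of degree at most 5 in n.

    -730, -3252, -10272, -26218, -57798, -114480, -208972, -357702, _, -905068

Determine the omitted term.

-581298

Using the first 8 terms:
D1: -2522, -7020, -15946, -31580, -56682, -94492, -148730
D2: -4498, -8926, -15634, -25102, -37810, -54238
D3: -4428, -6708, -9468, -12708, -16428
D4: -2280, -2760, -3240, -3720
D5: -480, -480, -480
Constant fifth difference = -480.
Extend forward: -3720 − 480 = -4200;  -16428 − 4200 = -20628;  -54238 − 20628 = -74866;  -148730 − 74866 = -223596;  -357702 − 223596 = -581298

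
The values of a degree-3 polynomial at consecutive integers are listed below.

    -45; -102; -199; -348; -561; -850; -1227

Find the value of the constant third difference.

-12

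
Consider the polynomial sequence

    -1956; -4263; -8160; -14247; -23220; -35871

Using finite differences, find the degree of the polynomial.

First differences: -2307, -3897, -6087, -8973, -12651
Second differences: -1590, -2190, -2886, -3678
Third differences: -600, -696, -792
Fourth differences: -96, -96
The fourth differences are constant, so the polynomial has degree 4.

4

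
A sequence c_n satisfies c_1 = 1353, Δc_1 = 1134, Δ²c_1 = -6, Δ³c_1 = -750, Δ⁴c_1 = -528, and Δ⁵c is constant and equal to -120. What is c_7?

-15573

Build the table forward from the leading diagonal:
Fifth differences: -120  -120  -120  -120  -120  -120  -120
Fourth differences: -528  -648  -768  -888  -1008  -1128  -1248
Third differences: -750  -1278  -1926  -2694  -3582  -4590  -5718
Second differences: -6  -756  -2034  -3960  -6654  -10236  -14826
First differences: 1134  1128  372  -1662  -5622  -12276  -22512
c: 1353  2487  3615  3987  2325  -3297  -15573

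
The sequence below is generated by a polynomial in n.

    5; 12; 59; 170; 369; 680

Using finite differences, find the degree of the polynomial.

D1: 7, 47, 111, 199, 311
D2: 40, 64, 88, 112
D3: 24, 24, 24
The third differences are constant, so the polynomial has degree 3.

3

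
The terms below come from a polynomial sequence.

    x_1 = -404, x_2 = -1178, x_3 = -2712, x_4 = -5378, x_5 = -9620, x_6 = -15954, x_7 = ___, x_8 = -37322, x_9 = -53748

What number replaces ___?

-24968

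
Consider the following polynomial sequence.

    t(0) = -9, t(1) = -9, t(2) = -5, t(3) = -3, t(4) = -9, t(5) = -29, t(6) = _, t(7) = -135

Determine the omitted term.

Using the first 6 terms:
0, 4, 2, -6, -20
4, -2, -8, -14
-6, -6, -6
Constant third difference = -6.
Extend forward: -14 − 6 = -20;  -20 − 20 = -40;  -29 − 40 = -69

-69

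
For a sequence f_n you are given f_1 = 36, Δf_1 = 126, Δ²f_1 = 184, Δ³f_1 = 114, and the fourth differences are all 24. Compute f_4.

Build the table forward from the leading diagonal:
Fourth differences: 24  24  24  24
Third differences: 114  138  162  186
Second differences: 184  298  436  598
First differences: 126  310  608  1044
f: 36  162  472  1080

1080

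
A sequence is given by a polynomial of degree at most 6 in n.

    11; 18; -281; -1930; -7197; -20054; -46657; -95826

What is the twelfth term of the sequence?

7, -299, -1649, -5267, -12857, -26603, -49169
-306, -1350, -3618, -7590, -13746, -22566
-1044, -2268, -3972, -6156, -8820
-1224, -1704, -2184, -2664
-480, -480, -480
The fifth differences are constant (-480).
-2664 − 480 = -3144;  -8820 − 3144 = -11964;  -22566 − 11964 = -34530;  -49169 − 34530 = -83699;  -95826 − 83699 = -179525
-3144 − 480 = -3624;  -11964 − 3624 = -15588;  -34530 − 15588 = -50118;  -83699 − 50118 = -133817;  -179525 − 133817 = -313342
-3624 − 480 = -4104;  -15588 − 4104 = -19692;  -50118 − 19692 = -69810;  -133817 − 69810 = -203627;  -313342 − 203627 = -516969
-4104 − 480 = -4584;  -19692 − 4584 = -24276;  -69810 − 24276 = -94086;  -203627 − 94086 = -297713;  -516969 − 297713 = -814682

-814682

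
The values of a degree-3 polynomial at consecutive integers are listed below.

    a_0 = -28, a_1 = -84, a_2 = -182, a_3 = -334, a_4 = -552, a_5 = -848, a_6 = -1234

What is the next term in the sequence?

-1722

Δ: -56  -98  -152  -218  -296  -386
Δ²: -42  -54  -66  -78  -90
Δ³: -12  -12  -12  -12
Third differences constant at -12.
-90 − 12 = -102;  -386 − 102 = -488;  -1234 − 488 = -1722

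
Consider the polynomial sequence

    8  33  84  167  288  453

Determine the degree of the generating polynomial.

3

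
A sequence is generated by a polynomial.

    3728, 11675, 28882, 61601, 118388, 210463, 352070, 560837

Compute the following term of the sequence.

858136

First differences: 7947, 17207, 32719, 56787, 92075, 141607, 208767
Second differences: 9260, 15512, 24068, 35288, 49532, 67160
Third differences: 6252, 8556, 11220, 14244, 17628
Fourth differences: 2304, 2664, 3024, 3384
Fifth differences: 360, 360, 360
Constant fifth difference = 360, so extend:
3384 + 360 = 3744;  17628 + 3744 = 21372;  67160 + 21372 = 88532;  208767 + 88532 = 297299;  560837 + 297299 = 858136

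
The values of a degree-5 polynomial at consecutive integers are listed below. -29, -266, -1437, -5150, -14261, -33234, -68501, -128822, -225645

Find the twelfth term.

-897486

Δ: -237, -1171, -3713, -9111, -18973, -35267, -60321, -96823
Δ²: -934, -2542, -5398, -9862, -16294, -25054, -36502
Δ³: -1608, -2856, -4464, -6432, -8760, -11448
Δ⁴: -1248, -1608, -1968, -2328, -2688
Δ⁵: -360, -360, -360, -360
The fifth differences are constant (-360).
-2688 − 360 = -3048;  -11448 − 3048 = -14496;  -36502 − 14496 = -50998;  -96823 − 50998 = -147821;  -225645 − 147821 = -373466
-3048 − 360 = -3408;  -14496 − 3408 = -17904;  -50998 − 17904 = -68902;  -147821 − 68902 = -216723;  -373466 − 216723 = -590189
-3408 − 360 = -3768;  -17904 − 3768 = -21672;  -68902 − 21672 = -90574;  -216723 − 90574 = -307297;  -590189 − 307297 = -897486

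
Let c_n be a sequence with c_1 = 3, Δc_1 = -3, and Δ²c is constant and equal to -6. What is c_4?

Build the table forward from the leading diagonal:
Second differences: -6, -6, -6, -6
First differences: -3, -9, -15, -21
c: 3, 0, -9, -24

-24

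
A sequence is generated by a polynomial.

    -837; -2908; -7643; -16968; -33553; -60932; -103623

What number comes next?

-167248

Δ: -2071, -4735, -9325, -16585, -27379, -42691
Δ²: -2664, -4590, -7260, -10794, -15312
Δ³: -1926, -2670, -3534, -4518
Δ⁴: -744, -864, -984
Δ⁵: -120, -120
Fifth differences constant at -120.
-984 − 120 = -1104;  -4518 − 1104 = -5622;  -15312 − 5622 = -20934;  -42691 − 20934 = -63625;  -103623 − 63625 = -167248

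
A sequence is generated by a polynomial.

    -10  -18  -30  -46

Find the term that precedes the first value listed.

-6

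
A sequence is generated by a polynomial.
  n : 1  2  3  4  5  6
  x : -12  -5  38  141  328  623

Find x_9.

7 , 43 , 103 , 187 , 295
36 , 60 , 84 , 108
24 , 24 , 24
Constant third difference = 24, so extend:
108 + 24 = 132;  295 + 132 = 427;  623 + 427 = 1050
132 + 24 = 156;  427 + 156 = 583;  1050 + 583 = 1633
156 + 24 = 180;  583 + 180 = 763;  1633 + 763 = 2396

2396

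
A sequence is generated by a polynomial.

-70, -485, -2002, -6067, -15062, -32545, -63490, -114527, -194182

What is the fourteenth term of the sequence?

-415, -1517, -4065, -8995, -17483, -30945, -51037, -79655
-1102, -2548, -4930, -8488, -13462, -20092, -28618
-1446, -2382, -3558, -4974, -6630, -8526
-936, -1176, -1416, -1656, -1896
-240, -240, -240, -240
The fifth differences are constant (-240).
-1896 − 240 = -2136;  -8526 − 2136 = -10662;  -28618 − 10662 = -39280;  -79655 − 39280 = -118935;  -194182 − 118935 = -313117
-2136 − 240 = -2376;  -10662 − 2376 = -13038;  -39280 − 13038 = -52318;  -118935 − 52318 = -171253;  -313117 − 171253 = -484370
-2376 − 240 = -2616;  -13038 − 2616 = -15654;  -52318 − 15654 = -67972;  -171253 − 67972 = -239225;  -484370 − 239225 = -723595
-2616 − 240 = -2856;  -15654 − 2856 = -18510;  -67972 − 18510 = -86482;  -239225 − 86482 = -325707;  -723595 − 325707 = -1049302
-2856 − 240 = -3096;  -18510 − 3096 = -21606;  -86482 − 21606 = -108088;  -325707 − 108088 = -433795;  -1049302 − 433795 = -1483097

-1483097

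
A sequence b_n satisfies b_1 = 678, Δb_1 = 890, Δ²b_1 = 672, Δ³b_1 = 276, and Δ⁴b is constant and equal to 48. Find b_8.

32360

Build the table forward from the leading diagonal:
D4: 48  48  48  48  48  48  48  48
D3: 276  324  372  420  468  516  564  612
D2: 672  948  1272  1644  2064  2532  3048  3612
D1: 890  1562  2510  3782  5426  7490  10022  13070
b: 678  1568  3130  5640  9422  14848  22338  32360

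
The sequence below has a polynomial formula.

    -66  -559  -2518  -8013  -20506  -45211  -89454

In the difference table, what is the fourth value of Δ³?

D1: -493, -1959, -5495, -12493, -24705, -44243
D2: -1466, -3536, -6998, -12212, -19538
D3: -2070, -3462, -5214, -7326
D4: -1392, -1752, -2112
D5: -360, -360

-7326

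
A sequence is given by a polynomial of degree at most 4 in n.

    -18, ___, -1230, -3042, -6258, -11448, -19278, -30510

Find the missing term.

Using the last 6 terms:
Δ: -1812  -3216  -5190  -7830  -11232
Δ²: -1404  -1974  -2640  -3402
Δ³: -570  -666  -762
Δ⁴: -96  -96
Constant fourth difference = -96.
Extend backward: -570 + 96 = -474;  -1404 + 474 = -930;  -1812 + 930 = -882;  -1230 + 882 = -348

-348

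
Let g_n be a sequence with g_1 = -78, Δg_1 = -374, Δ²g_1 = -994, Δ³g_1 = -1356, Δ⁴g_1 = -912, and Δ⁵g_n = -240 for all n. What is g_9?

Build the table forward from the leading diagonal:
Δ⁵: -240  -240  -240  -240  -240  -240  -240  -240  -240
Δ⁴: -912  -1152  -1392  -1632  -1872  -2112  -2352  -2592  -2832
Δ³: -1356  -2268  -3420  -4812  -6444  -8316  -10428  -12780  -15372
Δ²: -994  -2350  -4618  -8038  -12850  -19294  -27610  -38038  -50818
Δ: -374  -1368  -3718  -8336  -16374  -29224  -48518  -76128  -114166
g: -78  -452  -1820  -5538  -13874  -30248  -59472  -107990  -184118

-184118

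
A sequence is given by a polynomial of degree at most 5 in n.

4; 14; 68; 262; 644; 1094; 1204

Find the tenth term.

D1: 10, 54, 194, 382, 450, 110
D2: 44, 140, 188, 68, -340
D3: 96, 48, -120, -408
D4: -48, -168, -288
D5: -120, -120
The fifth differences are constant (-120).
-288 − 120 = -408;  -408 − 408 = -816;  -340 − 816 = -1156;  110 − 1156 = -1046;  1204 − 1046 = 158
-408 − 120 = -528;  -816 − 528 = -1344;  -1156 − 1344 = -2500;  -1046 − 2500 = -3546;  158 − 3546 = -3388
-528 − 120 = -648;  -1344 − 648 = -1992;  -2500 − 1992 = -4492;  -3546 − 4492 = -8038;  -3388 − 8038 = -11426

-11426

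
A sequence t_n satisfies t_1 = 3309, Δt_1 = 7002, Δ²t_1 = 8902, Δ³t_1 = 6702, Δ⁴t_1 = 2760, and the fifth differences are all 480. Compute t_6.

208639

Build the table forward from the leading diagonal:
Fifth differences: 480, 480, 480, 480, 480, 480
Fourth differences: 2760, 3240, 3720, 4200, 4680, 5160
Third differences: 6702, 9462, 12702, 16422, 20622, 25302
Second differences: 8902, 15604, 25066, 37768, 54190, 74812
First differences: 7002, 15904, 31508, 56574, 94342, 148532
t: 3309, 10311, 26215, 57723, 114297, 208639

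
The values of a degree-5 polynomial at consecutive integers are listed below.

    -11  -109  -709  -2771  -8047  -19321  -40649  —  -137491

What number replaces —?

-77599

Using the first 7 terms:
Δ: -98  -600  -2062  -5276  -11274  -21328
Δ²: -502  -1462  -3214  -5998  -10054
Δ³: -960  -1752  -2784  -4056
Δ⁴: -792  -1032  -1272
Δ⁵: -240  -240
Constant fifth difference = -240.
Extend forward: -1272 − 240 = -1512;  -4056 − 1512 = -5568;  -10054 − 5568 = -15622;  -21328 − 15622 = -36950;  -40649 − 36950 = -77599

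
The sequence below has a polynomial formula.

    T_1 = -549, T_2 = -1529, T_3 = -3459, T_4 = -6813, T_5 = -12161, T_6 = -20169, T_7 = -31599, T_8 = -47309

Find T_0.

D1: -980  -1930  -3354  -5348  -8008  -11430  -15710
D2: -950  -1424  -1994  -2660  -3422  -4280
D3: -474  -570  -666  -762  -858
D4: -96  -96  -96  -96
The fourth differences are constant at -96.
Work back: -474 + 96 = -378;  -950 + 378 = -572;  -980 + 572 = -408;  -549 + 408 = -141

-141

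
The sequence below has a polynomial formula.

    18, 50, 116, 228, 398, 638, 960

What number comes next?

1376

Δ: 32, 66, 112, 170, 240, 322
Δ²: 34, 46, 58, 70, 82
Δ³: 12, 12, 12, 12
Constant third difference = 12, so extend:
82 + 12 = 94;  322 + 94 = 416;  960 + 416 = 1376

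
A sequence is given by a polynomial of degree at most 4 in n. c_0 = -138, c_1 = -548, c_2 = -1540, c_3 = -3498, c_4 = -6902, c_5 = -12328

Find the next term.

-410, -992, -1958, -3404, -5426
-582, -966, -1446, -2022
-384, -480, -576
-96, -96
The fourth differences are constant (-96).
-576 − 96 = -672;  -2022 − 672 = -2694;  -5426 − 2694 = -8120;  -12328 − 8120 = -20448

-20448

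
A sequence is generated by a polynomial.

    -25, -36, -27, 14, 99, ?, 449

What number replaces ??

240

Using the first 5 terms:
-11  9  41  85
20  32  44
12  12
Constant third difference = 12.
Extend forward: 44 + 12 = 56;  85 + 56 = 141;  99 + 141 = 240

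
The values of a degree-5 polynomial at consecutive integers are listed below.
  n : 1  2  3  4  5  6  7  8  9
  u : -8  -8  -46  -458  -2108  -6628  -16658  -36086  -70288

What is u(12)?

Δ: 0  -38  -412  -1650  -4520  -10030  -19428  -34202
Δ²: -38  -374  -1238  -2870  -5510  -9398  -14774
Δ³: -336  -864  -1632  -2640  -3888  -5376
Δ⁴: -528  -768  -1008  -1248  -1488
Δ⁵: -240  -240  -240  -240
Fifth differences constant at -240.
-1488 − 240 = -1728;  -5376 − 1728 = -7104;  -14774 − 7104 = -21878;  -34202 − 21878 = -56080;  -70288 − 56080 = -126368
-1728 − 240 = -1968;  -7104 − 1968 = -9072;  -21878 − 9072 = -30950;  -56080 − 30950 = -87030;  -126368 − 87030 = -213398
-1968 − 240 = -2208;  -9072 − 2208 = -11280;  -30950 − 11280 = -42230;  -87030 − 42230 = -129260;  -213398 − 129260 = -342658

-342658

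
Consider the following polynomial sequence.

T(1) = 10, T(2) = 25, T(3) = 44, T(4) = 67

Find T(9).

242

First differences: 15, 19, 23
Second differences: 4, 4
Constant second difference = 4, so extend:
23 + 4 = 27;  67 + 27 = 94
27 + 4 = 31;  94 + 31 = 125
31 + 4 = 35;  125 + 35 = 160
35 + 4 = 39;  160 + 39 = 199
39 + 4 = 43;  199 + 43 = 242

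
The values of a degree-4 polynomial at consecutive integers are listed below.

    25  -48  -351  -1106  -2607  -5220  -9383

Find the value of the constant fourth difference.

-72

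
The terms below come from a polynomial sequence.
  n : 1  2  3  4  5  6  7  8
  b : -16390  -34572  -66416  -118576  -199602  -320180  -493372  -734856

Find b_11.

-2070120

-18182, -31844, -52160, -81026, -120578, -173192, -241484
-13662, -20316, -28866, -39552, -52614, -68292
-6654, -8550, -10686, -13062, -15678
-1896, -2136, -2376, -2616
-240, -240, -240
Constant fifth difference = -240, so extend:
-2616 − 240 = -2856;  -15678 − 2856 = -18534;  -68292 − 18534 = -86826;  -241484 − 86826 = -328310;  -734856 − 328310 = -1063166
-2856 − 240 = -3096;  -18534 − 3096 = -21630;  -86826 − 21630 = -108456;  -328310 − 108456 = -436766;  -1063166 − 436766 = -1499932
-3096 − 240 = -3336;  -21630 − 3336 = -24966;  -108456 − 24966 = -133422;  -436766 − 133422 = -570188;  -1499932 − 570188 = -2070120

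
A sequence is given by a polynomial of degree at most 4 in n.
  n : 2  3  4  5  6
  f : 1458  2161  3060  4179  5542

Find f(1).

927

703  899  1119  1363
196  220  244
24  24
The third differences are constant at 24.
Work back: 196 − 24 = 172;  703 − 172 = 531;  1458 − 531 = 927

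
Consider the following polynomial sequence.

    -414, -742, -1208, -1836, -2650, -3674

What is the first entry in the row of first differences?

Δ: -328, -466, -628, -814, -1024
Δ²: -138, -162, -186, -210
Δ³: -24, -24, -24

-328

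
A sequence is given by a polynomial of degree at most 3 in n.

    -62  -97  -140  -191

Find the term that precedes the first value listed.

First differences: -35  -43  -51
Second differences: -8  -8
The second differences are constant at -8.
Work back: -35 + 8 = -27;  -62 + 27 = -35

-35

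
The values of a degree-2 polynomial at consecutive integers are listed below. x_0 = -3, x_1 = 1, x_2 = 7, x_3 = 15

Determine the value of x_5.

37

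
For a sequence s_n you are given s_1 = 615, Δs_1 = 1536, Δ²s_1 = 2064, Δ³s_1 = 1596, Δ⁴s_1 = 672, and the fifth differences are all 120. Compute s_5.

26199

Build the table forward from the leading diagonal:
Δ⁵: 120, 120, 120, 120, 120
Δ⁴: 672, 792, 912, 1032, 1152
Δ³: 1596, 2268, 3060, 3972, 5004
Δ²: 2064, 3660, 5928, 8988, 12960
Δ: 1536, 3600, 7260, 13188, 22176
s: 615, 2151, 5751, 13011, 26199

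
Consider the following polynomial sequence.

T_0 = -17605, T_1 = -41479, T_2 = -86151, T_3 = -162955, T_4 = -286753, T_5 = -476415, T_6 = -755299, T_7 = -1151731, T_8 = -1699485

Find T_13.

-8332015

D1: -23874  -44672  -76804  -123798  -189662  -278884  -396432  -547754
D2: -20798  -32132  -46994  -65864  -89222  -117548  -151322
D3: -11334  -14862  -18870  -23358  -28326  -33774
D4: -3528  -4008  -4488  -4968  -5448
D5: -480  -480  -480  -480
Constant fifth difference = -480, so extend:
-5448 − 480 = -5928;  -33774 − 5928 = -39702;  -151322 − 39702 = -191024;  -547754 − 191024 = -738778;  -1699485 − 738778 = -2438263
-5928 − 480 = -6408;  -39702 − 6408 = -46110;  -191024 − 46110 = -237134;  -738778 − 237134 = -975912;  -2438263 − 975912 = -3414175
-6408 − 480 = -6888;  -46110 − 6888 = -52998;  -237134 − 52998 = -290132;  -975912 − 290132 = -1266044;  -3414175 − 1266044 = -4680219
-6888 − 480 = -7368;  -52998 − 7368 = -60366;  -290132 − 60366 = -350498;  -1266044 − 350498 = -1616542;  -4680219 − 1616542 = -6296761
-7368 − 480 = -7848;  -60366 − 7848 = -68214;  -350498 − 68214 = -418712;  -1616542 − 418712 = -2035254;  -6296761 − 2035254 = -8332015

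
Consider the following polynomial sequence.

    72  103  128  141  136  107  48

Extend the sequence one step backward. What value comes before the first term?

D1: 31, 25, 13, -5, -29, -59
D2: -6, -12, -18, -24, -30
D3: -6, -6, -6, -6
The third differences are constant at -6.
Work back: -6 + 6 = 0;  31 + 0 = 31;  72 − 31 = 41

41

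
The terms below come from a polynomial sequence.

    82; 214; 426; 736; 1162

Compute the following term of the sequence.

1722

D1: 132 , 212 , 310 , 426
D2: 80 , 98 , 116
D3: 18 , 18
Third differences constant at 18.
116 + 18 = 134;  426 + 134 = 560;  1162 + 560 = 1722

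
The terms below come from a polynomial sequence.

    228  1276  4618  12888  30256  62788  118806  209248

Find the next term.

Δ: 1048 , 3342 , 8270 , 17368 , 32532 , 56018 , 90442
Δ²: 2294 , 4928 , 9098 , 15164 , 23486 , 34424
Δ³: 2634 , 4170 , 6066 , 8322 , 10938
Δ⁴: 1536 , 1896 , 2256 , 2616
Δ⁵: 360 , 360 , 360
The fifth differences are constant (360).
2616 + 360 = 2976;  10938 + 2976 = 13914;  34424 + 13914 = 48338;  90442 + 48338 = 138780;  209248 + 138780 = 348028

348028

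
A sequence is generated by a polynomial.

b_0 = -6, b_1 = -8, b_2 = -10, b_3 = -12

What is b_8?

-2, -2, -2
The first differences are constant (-2).
-12 − 2 = -14
-14 − 2 = -16
-16 − 2 = -18
-18 − 2 = -20
-20 − 2 = -22

-22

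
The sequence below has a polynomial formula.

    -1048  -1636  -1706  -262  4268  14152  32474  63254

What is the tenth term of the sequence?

D1: -588, -70, 1444, 4530, 9884, 18322, 30780
D2: 518, 1514, 3086, 5354, 8438, 12458
D3: 996, 1572, 2268, 3084, 4020
D4: 576, 696, 816, 936
D5: 120, 120, 120
Constant fifth difference = 120, so extend:
936 + 120 = 1056;  4020 + 1056 = 5076;  12458 + 5076 = 17534;  30780 + 17534 = 48314;  63254 + 48314 = 111568
1056 + 120 = 1176;  5076 + 1176 = 6252;  17534 + 6252 = 23786;  48314 + 23786 = 72100;  111568 + 72100 = 183668

183668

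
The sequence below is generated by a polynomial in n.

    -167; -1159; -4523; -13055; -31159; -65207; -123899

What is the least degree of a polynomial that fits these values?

5

-992, -3364, -8532, -18104, -34048, -58692
-2372, -5168, -9572, -15944, -24644
-2796, -4404, -6372, -8700
-1608, -1968, -2328
-360, -360
The fifth differences are constant, so the polynomial has degree 5.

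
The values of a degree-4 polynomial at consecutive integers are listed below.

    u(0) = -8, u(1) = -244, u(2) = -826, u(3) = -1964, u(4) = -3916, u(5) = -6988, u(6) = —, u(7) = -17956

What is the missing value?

Using the first 6 terms:
Δ: -236, -582, -1138, -1952, -3072
Δ²: -346, -556, -814, -1120
Δ³: -210, -258, -306
Δ⁴: -48, -48
Constant fourth difference = -48.
Extend forward: -306 − 48 = -354;  -1120 − 354 = -1474;  -3072 − 1474 = -4546;  -6988 − 4546 = -11534

-11534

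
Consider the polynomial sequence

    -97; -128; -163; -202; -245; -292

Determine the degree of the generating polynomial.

2

First differences: -31, -35, -39, -43, -47
Second differences: -4, -4, -4, -4
The second differences are constant, so the polynomial has degree 2.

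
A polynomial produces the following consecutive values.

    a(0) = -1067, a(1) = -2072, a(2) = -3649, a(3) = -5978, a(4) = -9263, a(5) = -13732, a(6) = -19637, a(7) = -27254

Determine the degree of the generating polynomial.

4

-1005, -1577, -2329, -3285, -4469, -5905, -7617
-572, -752, -956, -1184, -1436, -1712
-180, -204, -228, -252, -276
-24, -24, -24, -24
The fourth differences are constant, so the polynomial has degree 4.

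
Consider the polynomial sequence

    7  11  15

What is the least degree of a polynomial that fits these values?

1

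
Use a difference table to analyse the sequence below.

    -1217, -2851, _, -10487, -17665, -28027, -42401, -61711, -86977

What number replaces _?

-5761

Using the last 6 terms:
First differences: -7178  -10362  -14374  -19310  -25266
Second differences: -3184  -4012  -4936  -5956
Third differences: -828  -924  -1020
Fourth differences: -96  -96
Constant fourth difference = -96.
Extend backward: -828 + 96 = -732;  -3184 + 732 = -2452;  -7178 + 2452 = -4726;  -10487 + 4726 = -5761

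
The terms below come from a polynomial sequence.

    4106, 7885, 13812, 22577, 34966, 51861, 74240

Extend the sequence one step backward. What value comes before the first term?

1881

First differences: 3779  5927  8765  12389  16895  22379
Second differences: 2148  2838  3624  4506  5484
Third differences: 690  786  882  978
Fourth differences: 96  96  96
The fourth differences are constant at 96.
Work back: 690 − 96 = 594;  2148 − 594 = 1554;  3779 − 1554 = 2225;  4106 − 2225 = 1881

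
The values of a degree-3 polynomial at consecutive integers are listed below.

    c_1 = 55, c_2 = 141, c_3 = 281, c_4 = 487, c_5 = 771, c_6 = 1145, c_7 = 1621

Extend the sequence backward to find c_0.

First differences: 86, 140, 206, 284, 374, 476
Second differences: 54, 66, 78, 90, 102
Third differences: 12, 12, 12, 12
The third differences are constant at 12.
Work back: 54 − 12 = 42;  86 − 42 = 44;  55 − 44 = 11

11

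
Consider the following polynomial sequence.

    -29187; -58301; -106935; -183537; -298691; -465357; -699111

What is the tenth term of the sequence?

D1: -29114, -48634, -76602, -115154, -166666, -233754
D2: -19520, -27968, -38552, -51512, -67088
D3: -8448, -10584, -12960, -15576
D4: -2136, -2376, -2616
D5: -240, -240
Fifth differences constant at -240.
-2616 − 240 = -2856;  -15576 − 2856 = -18432;  -67088 − 18432 = -85520;  -233754 − 85520 = -319274;  -699111 − 319274 = -1018385
-2856 − 240 = -3096;  -18432 − 3096 = -21528;  -85520 − 21528 = -107048;  -319274 − 107048 = -426322;  -1018385 − 426322 = -1444707
-3096 − 240 = -3336;  -21528 − 3336 = -24864;  -107048 − 24864 = -131912;  -426322 − 131912 = -558234;  -1444707 − 558234 = -2002941

-2002941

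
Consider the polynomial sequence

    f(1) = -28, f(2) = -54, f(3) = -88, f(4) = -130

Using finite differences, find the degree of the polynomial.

2

Δ: -26, -34, -42
Δ²: -8, -8
The second differences are constant, so the polynomial has degree 2.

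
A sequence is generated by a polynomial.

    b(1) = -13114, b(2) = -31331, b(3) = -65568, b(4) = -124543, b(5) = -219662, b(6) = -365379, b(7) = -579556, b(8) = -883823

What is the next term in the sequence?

-1303938

-18217, -34237, -58975, -95119, -145717, -214177, -304267
-16020, -24738, -36144, -50598, -68460, -90090
-8718, -11406, -14454, -17862, -21630
-2688, -3048, -3408, -3768
-360, -360, -360
Fifth differences constant at -360.
-3768 − 360 = -4128;  -21630 − 4128 = -25758;  -90090 − 25758 = -115848;  -304267 − 115848 = -420115;  -883823 − 420115 = -1303938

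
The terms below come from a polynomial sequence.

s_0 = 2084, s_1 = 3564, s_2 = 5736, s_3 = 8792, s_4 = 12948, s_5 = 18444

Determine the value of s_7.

34536

First differences: 1480  2172  3056  4156  5496
Second differences: 692  884  1100  1340
Third differences: 192  216  240
Fourth differences: 24  24
Constant fourth difference = 24, so extend:
240 + 24 = 264;  1340 + 264 = 1604;  5496 + 1604 = 7100;  18444 + 7100 = 25544
264 + 24 = 288;  1604 + 288 = 1892;  7100 + 1892 = 8992;  25544 + 8992 = 34536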